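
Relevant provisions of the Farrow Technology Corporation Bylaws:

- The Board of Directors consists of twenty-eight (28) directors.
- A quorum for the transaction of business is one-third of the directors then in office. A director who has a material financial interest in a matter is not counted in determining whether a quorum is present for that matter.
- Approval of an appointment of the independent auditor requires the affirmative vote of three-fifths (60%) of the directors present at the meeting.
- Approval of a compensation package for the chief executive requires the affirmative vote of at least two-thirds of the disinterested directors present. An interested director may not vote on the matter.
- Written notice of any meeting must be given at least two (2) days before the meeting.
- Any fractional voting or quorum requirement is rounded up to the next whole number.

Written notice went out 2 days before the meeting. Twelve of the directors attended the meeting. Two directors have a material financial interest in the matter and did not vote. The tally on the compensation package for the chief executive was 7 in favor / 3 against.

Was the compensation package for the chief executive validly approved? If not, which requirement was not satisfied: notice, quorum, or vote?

Notice: 2 days given; 2 required (2 ≥ 2). Satisfied.
Quorum: 12 present, but the 2 interested directors do not count, leaving 10. Quorum is 10. Satisfied.
Vote: the compensation package for the chief executive requires two-thirds of the disinterested directors present (12 − 2 = 10). 2/3 of 10 = 6.67, rounded up to 7, so 7 affirmative votes are needed; 7 voted in favor. Satisfied.

Valid — all requirements satisfied.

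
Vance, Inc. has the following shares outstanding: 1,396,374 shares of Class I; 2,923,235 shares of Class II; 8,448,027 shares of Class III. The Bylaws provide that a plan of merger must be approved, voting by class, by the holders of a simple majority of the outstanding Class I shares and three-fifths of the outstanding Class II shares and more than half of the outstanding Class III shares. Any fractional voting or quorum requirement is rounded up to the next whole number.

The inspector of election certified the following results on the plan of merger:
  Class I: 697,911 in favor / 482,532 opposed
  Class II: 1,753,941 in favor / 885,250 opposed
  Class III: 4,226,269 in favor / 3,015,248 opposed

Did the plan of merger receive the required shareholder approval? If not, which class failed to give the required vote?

Not approved — the Class I shares did not give the required vote.

Class I: a majority of 1396374 is 698188; 698,188 required, 697,911 in favor — not approved.
Class II: 3/5 of 2923235 = 1753941; 1,753,941 required, 1,753,941 in favor — approved.
Class III: a majority of 8448027 is 4224014; 4,224,014 required, 4,226,269 in favor — approved.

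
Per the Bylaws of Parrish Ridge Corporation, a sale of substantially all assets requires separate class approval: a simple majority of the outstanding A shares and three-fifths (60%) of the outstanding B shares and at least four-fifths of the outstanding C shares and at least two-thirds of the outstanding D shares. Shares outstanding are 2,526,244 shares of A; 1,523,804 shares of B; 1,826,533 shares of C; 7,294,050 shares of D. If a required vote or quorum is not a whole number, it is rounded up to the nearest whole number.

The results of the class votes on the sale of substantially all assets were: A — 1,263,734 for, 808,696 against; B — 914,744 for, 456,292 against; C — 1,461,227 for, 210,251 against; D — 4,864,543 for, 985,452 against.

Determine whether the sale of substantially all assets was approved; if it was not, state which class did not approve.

Approved — every class gave the required vote.

A: a majority of 2526244 is 1263123; 1,263,123 required, 1,263,734 in favor — approved.
B: 3/5 of 1523804 = 914282.40, rounded up to 914283; 914,283 required, 914,744 in favor — approved.
C: 4/5 of 1826533 = 1461226.40, rounded up to 1461227; 1,461,227 required, 1,461,227 in favor — approved.
D: 2/3 of 7294050 = 4862700; 4,862,700 required, 4,864,543 in favor — approved.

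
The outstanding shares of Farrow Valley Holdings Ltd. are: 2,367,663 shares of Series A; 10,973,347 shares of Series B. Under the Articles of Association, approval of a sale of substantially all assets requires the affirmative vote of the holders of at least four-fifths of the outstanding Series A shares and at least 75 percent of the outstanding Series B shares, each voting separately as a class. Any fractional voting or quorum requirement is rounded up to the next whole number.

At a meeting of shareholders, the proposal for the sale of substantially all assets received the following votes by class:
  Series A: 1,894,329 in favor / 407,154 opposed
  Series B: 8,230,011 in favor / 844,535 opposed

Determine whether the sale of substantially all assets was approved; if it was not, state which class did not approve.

Approved — every class gave the required vote.

Series A: 4/5 of 2367663 = 1894130.40, rounded up to 1894131; 1,894,131 required, 1,894,329 in favor — approved.
Series B: 3/4 of 10973347 = 8230010.25, rounded up to 8230011; 8,230,011 required, 8,230,011 in favor — approved.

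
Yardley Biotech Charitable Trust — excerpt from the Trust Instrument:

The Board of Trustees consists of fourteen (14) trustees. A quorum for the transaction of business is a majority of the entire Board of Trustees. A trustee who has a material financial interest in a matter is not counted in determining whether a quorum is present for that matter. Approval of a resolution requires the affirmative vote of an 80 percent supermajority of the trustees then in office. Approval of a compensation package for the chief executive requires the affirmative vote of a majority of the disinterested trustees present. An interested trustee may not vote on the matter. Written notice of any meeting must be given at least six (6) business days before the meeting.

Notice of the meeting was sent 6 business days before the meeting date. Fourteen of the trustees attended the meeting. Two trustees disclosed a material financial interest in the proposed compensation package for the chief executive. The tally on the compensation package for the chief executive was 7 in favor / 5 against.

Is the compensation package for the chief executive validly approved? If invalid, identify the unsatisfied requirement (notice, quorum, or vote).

Valid — all requirements satisfied.

Notice: 6 business days given; 6 required (6 ≥ 6). Satisfied.
Quorum: 14 present, but the 2 interested trustees do not count, leaving 12. Quorum is 8. Satisfied.
Vote: the compensation package for the chief executive requires a majority of the disinterested trustees present (14 − 2 = 12). A majority of 12 is 7, so 7 affirmative votes are needed; 7 voted in favor. Satisfied.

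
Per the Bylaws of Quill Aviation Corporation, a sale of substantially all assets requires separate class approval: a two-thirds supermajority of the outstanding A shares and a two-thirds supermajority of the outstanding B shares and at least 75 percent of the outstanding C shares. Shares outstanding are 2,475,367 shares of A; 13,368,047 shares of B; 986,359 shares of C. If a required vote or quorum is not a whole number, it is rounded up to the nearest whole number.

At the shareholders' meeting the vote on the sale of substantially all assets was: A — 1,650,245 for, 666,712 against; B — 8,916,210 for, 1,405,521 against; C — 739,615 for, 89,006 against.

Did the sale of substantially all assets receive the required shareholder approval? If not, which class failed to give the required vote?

A: 2/3 of 2475367 = 1650244.67, rounded up to 1650245; 1,650,245 required, 1,650,245 in favor — approved.
B: 2/3 of 13368047 = 8912031.33, rounded up to 8912032; 8,912,032 required, 8,916,210 in favor — approved.
C: 3/4 of 986359 = 739769.25, rounded up to 739770; 739,770 required, 739,615 in favor — not approved.

Not approved — the C shares did not give the required vote.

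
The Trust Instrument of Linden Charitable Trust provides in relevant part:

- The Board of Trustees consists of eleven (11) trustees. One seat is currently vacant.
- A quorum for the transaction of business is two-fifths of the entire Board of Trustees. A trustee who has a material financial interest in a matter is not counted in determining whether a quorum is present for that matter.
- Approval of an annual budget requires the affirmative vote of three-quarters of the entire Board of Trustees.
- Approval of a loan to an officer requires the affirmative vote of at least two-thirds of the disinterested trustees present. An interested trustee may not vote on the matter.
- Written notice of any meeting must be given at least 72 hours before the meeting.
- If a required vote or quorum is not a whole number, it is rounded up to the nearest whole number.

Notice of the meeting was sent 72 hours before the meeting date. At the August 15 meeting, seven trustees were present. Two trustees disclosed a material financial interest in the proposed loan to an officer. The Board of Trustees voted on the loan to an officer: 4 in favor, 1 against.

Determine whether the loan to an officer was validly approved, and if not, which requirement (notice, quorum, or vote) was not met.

Notice: 72 hours given; 72 required (72 ≥ 72). Satisfied.
Quorum: 7 present, but the 2 interested trustees do not count, leaving 5. Quorum is 5. Satisfied.
Vote: the loan to an officer requires two-thirds of the disinterested trustees present (7 − 2 = 5). 2/3 of 5 = 3.33, rounded up to 4, so 4 affirmative votes are needed; 4 voted in favor. Satisfied.

Valid — all requirements satisfied.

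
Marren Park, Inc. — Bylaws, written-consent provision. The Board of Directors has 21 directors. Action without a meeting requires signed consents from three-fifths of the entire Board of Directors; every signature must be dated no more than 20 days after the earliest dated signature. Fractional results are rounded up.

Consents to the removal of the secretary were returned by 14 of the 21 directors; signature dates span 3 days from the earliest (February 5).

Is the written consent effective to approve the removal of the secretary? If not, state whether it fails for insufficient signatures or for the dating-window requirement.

Signatures required: three-fifths of 21 — 3/5 of 21 = 12.60, rounded up to 13, so 13 needed; 14 signed. Sufficient.
Dating window: the latest signature is 3 days after the earliest; the limit is 20 days. Within the window.

Effective — both the signature and dating-window requirements are satisfied.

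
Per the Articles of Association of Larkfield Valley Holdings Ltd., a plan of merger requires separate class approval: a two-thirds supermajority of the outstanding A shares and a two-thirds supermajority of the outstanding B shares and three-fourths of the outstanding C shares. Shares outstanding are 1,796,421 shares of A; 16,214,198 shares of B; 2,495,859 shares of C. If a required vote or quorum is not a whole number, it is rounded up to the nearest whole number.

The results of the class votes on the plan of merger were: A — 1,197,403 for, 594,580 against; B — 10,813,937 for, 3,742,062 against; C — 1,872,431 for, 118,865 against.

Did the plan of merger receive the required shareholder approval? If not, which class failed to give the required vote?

A: 2/3 of 1796421 = 1197614; 1,197,614 required, 1,197,403 in favor — not approved.
B: 2/3 of 16214198 = 10809465.33, rounded up to 10809466; 10,809,466 required, 10,813,937 in favor — approved.
C: 3/4 of 2495859 = 1871894.25, rounded up to 1871895; 1,871,895 required, 1,872,431 in favor — approved.

Not approved — the A shares did not give the required vote.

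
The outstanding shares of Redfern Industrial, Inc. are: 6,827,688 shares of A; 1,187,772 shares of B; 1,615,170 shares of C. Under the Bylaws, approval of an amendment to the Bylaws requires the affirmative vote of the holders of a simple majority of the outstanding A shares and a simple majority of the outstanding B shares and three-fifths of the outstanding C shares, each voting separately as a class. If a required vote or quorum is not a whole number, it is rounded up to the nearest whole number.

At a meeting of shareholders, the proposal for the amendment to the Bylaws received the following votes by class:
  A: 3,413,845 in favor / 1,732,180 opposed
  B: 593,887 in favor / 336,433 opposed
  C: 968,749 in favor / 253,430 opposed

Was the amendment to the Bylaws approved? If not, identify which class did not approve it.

A: a majority of 6827688 is 3413845; 3,413,845 required, 3,413,845 in favor — approved.
B: a majority of 1187772 is 593887; 593,887 required, 593,887 in favor — approved.
C: 3/5 of 1615170 = 969102; 969,102 required, 968,749 in favor — not approved.

Not approved — the C shares did not give the required vote.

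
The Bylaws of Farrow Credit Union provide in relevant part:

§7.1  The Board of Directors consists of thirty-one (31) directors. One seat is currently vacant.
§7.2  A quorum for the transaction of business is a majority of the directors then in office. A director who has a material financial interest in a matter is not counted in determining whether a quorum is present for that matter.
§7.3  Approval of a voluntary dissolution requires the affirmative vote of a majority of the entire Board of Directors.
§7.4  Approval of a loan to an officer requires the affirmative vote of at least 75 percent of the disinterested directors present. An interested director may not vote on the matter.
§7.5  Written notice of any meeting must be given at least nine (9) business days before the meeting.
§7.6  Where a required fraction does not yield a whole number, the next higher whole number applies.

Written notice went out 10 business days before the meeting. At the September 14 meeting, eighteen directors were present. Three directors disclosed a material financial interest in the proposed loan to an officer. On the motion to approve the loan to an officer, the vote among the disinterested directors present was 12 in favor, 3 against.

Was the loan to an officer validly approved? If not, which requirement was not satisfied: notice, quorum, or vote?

Invalid — quorum requirement not satisfied.

Notice: 10 business days given; 9 required (10 ≥ 9). Satisfied.
Quorum: 18 present, but the 3 interested directors do not count, leaving 15. Quorum is 16. Not satisfied.
Vote: the loan to an officer requires three-fourths of the disinterested directors present (18 − 3 = 15). 3/4 of 15 = 11.25, rounded up to 12, so 12 affirmative votes are needed; 12 voted in favor. Satisfied. (Moot — without a quorum no business can be validly transacted.)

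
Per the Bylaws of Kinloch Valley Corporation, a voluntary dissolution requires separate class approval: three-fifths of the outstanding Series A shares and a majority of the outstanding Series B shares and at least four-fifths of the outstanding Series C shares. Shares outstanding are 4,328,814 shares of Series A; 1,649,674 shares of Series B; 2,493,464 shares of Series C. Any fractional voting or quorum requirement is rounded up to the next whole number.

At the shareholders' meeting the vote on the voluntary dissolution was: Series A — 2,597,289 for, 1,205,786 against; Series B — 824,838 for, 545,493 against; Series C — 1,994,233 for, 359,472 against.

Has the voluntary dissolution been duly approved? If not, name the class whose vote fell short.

Series A: 3/5 of 4328814 = 2597288.40, rounded up to 2597289; 2,597,289 required, 2,597,289 in favor — approved.
Series B: a majority of 1649674 is 824838; 824,838 required, 824,838 in favor — approved.
Series C: 4/5 of 2493464 = 1994771.20, rounded up to 1994772; 1,994,772 required, 1,994,233 in favor — not approved.

Not approved — the Series C shares did not give the required vote.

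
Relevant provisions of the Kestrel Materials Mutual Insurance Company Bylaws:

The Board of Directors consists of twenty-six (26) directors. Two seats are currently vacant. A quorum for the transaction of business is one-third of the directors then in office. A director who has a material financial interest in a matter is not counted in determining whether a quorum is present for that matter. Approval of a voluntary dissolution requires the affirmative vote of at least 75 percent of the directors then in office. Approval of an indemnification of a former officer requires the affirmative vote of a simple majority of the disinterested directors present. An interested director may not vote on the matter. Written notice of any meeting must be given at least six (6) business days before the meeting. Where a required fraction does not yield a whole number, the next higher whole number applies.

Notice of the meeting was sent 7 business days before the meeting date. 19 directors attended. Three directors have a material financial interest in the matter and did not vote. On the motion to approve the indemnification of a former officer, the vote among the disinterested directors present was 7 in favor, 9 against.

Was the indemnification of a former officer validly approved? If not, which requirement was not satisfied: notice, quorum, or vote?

Invalid — vote requirement not satisfied.

Notice: 7 business days given; 6 required (7 ≥ 6). Satisfied.
Quorum: 19 present, but the 3 interested directors do not count, leaving 16. Quorum is 8. Satisfied.
Vote: the indemnification of a former officer requires a majority of the disinterested directors present (19 − 3 = 16). A majority of 16 is 9, so 9 affirmative votes are needed; 7 voted in favor. Not satisfied.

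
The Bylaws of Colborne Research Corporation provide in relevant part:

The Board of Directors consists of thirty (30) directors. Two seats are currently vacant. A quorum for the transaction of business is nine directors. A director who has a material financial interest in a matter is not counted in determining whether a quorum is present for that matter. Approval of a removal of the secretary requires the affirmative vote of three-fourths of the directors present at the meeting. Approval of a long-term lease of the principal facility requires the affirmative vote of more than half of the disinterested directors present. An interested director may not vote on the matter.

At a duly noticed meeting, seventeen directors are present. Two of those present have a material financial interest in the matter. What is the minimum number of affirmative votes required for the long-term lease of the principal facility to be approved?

The long-term lease of the principal facility requires a majority of the disinterested directors present (17 − 2 = 15).
A majority of 15 is 8.

8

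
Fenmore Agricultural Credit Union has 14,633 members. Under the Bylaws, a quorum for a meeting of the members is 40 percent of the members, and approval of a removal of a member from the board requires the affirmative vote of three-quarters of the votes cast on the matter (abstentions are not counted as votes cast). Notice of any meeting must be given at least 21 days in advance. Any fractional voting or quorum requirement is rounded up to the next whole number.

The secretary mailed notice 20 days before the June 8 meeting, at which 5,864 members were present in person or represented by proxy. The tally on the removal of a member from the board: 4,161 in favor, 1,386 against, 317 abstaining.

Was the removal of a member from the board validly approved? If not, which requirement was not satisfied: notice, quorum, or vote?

Invalid — notice requirement not satisfied.

Notice: 20 days given; 21 required. Not satisfied.
Quorum: 40% of 14,633 = 5,853.20, rounded up to 5,854; 5,864 present. Satisfied.
Vote: requires three-fourths of the votes cast (5,864 − 317 abstaining = 5,547); 3/4 of 5547 = 4160.25, rounded up to 4161, so 4,161 needed; 4,161 in favor. Satisfied.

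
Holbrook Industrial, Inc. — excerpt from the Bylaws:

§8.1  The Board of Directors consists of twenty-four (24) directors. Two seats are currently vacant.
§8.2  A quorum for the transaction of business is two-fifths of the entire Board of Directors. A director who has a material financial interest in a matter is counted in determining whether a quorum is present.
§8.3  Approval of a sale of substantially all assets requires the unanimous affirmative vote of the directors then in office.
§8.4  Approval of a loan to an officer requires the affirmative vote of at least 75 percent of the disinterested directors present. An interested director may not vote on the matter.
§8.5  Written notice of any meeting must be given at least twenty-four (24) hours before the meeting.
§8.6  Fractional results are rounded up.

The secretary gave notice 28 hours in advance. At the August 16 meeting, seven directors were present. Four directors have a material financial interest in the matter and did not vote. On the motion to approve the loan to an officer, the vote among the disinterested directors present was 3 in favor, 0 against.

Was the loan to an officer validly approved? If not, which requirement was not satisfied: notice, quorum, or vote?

Notice: 28 hours given; 24 required (28 ≥ 24). Satisfied.
Quorum: 7 present (interested directors count toward quorum); quorum is 10. Not satisfied.
Vote: the loan to an officer requires three-fourths of the disinterested directors present (7 − 4 = 3). 3/4 of 3 = 2.25, rounded up to 3, so 3 affirmative votes are needed; 3 voted in favor. Satisfied. (Moot — without a quorum no business can be validly transacted.)

Invalid — quorum requirement not satisfied.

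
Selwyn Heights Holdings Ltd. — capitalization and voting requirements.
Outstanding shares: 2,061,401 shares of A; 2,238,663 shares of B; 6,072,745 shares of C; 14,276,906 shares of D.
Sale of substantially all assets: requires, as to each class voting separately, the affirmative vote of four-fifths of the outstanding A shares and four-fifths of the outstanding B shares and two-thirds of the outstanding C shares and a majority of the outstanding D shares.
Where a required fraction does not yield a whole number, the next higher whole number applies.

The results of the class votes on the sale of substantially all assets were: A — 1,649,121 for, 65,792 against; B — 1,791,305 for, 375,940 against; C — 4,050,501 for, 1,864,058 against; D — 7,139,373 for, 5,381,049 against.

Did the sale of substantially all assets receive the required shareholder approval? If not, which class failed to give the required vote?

Approved — every class gave the required vote.

A: 4/5 of 2061401 = 1649120.80, rounded up to 1649121; 1,649,121 required, 1,649,121 in favor — approved.
B: 4/5 of 2238663 = 1790930.40, rounded up to 1790931; 1,790,931 required, 1,791,305 in favor — approved.
C: 2/3 of 6072745 = 4048496.67, rounded up to 4048497; 4,048,497 required, 4,050,501 in favor — approved.
D: a majority of 14276906 is 7138454; 7,138,454 required, 7,139,373 in favor — approved.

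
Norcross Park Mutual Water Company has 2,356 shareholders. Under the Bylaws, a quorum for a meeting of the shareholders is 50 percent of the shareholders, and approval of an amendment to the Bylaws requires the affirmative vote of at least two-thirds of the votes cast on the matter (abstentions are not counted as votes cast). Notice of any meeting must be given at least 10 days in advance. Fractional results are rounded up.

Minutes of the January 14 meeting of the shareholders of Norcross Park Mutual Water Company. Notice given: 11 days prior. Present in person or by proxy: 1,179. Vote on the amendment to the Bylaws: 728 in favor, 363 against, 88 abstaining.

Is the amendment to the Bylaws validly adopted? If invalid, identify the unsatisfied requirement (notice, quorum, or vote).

Notice: 11 days given; 10 required. Satisfied.
Quorum: 50% of 2,356 = 1,178; 1,179 present. Satisfied.
Vote: requires two-thirds of the votes cast (1,179 − 88 abstaining = 1,091); 2/3 of 1091 = 727.33, rounded up to 728, so 728 needed; 728 in favor. Satisfied.

Valid — all requirements satisfied.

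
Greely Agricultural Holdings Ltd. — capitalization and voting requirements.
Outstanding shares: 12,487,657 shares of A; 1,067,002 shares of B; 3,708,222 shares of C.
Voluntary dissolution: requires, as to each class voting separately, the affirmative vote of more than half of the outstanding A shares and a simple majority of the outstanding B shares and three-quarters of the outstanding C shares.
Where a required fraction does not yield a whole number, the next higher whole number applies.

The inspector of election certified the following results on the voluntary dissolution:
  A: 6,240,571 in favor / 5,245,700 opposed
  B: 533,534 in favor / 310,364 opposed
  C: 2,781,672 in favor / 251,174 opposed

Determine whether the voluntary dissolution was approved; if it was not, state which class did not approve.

A: a majority of 12487657 is 6243829; 6,243,829 required, 6,240,571 in favor — not approved.
B: a majority of 1067002 is 533502; 533,502 required, 533,534 in favor — approved.
C: 3/4 of 3708222 = 2781166.50, rounded up to 2781167; 2,781,167 required, 2,781,672 in favor — approved.

Not approved — the A shares did not give the required vote.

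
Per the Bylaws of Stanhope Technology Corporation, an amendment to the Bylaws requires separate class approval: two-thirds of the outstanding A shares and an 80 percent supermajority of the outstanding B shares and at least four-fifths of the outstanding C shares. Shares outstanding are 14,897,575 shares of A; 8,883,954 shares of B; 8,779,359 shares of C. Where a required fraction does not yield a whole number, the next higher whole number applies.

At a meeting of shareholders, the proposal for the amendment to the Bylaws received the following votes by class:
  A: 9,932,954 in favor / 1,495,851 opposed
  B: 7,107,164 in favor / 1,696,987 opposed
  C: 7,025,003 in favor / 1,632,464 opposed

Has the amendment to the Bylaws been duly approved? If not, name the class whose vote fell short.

Approved — every class gave the required vote.

A: 2/3 of 14897575 = 9931716.67, rounded up to 9931717; 9,931,717 required, 9,932,954 in favor — approved.
B: 4/5 of 8883954 = 7107163.20, rounded up to 7107164; 7,107,164 required, 7,107,164 in favor — approved.
C: 4/5 of 8779359 = 7023487.20, rounded up to 7023488; 7,023,488 required, 7,025,003 in favor — approved.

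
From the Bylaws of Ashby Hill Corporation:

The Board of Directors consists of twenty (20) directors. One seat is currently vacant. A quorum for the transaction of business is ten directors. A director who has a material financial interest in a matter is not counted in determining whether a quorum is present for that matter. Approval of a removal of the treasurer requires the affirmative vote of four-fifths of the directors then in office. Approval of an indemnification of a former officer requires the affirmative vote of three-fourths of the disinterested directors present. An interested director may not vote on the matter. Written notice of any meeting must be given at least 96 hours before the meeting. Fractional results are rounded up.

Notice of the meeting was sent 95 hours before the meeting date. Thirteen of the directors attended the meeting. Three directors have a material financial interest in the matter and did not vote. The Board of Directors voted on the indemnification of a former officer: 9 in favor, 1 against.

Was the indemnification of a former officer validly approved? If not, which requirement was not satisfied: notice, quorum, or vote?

Invalid — notice requirement not satisfied.

Notice: 95 hours given; 96 required (95 < 96). Not satisfied.
Quorum: 13 present, but the 3 interested directors do not count, leaving 10. Quorum is 10. Satisfied.
Vote: the indemnification of a former officer requires three-fourths of the disinterested directors present (13 − 3 = 10). 3/4 of 10 = 7.50, rounded up to 8, so 8 affirmative votes are needed; 9 voted in favor. Satisfied.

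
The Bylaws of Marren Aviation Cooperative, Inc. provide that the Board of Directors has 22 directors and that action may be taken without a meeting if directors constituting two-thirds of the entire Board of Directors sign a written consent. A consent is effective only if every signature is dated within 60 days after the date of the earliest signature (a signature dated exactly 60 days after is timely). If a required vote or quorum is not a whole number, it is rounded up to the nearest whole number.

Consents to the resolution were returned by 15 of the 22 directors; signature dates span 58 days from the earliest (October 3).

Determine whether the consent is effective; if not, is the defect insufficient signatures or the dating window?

Signatures required: two-thirds of 22 — 2/3 of 22 = 14.67, rounded up to 15, so 15 needed; 15 signed. Sufficient.
Dating window: the latest signature is 58 days after the earliest; the limit is 60 days. Within the window.

Effective — both the signature and dating-window requirements are satisfied.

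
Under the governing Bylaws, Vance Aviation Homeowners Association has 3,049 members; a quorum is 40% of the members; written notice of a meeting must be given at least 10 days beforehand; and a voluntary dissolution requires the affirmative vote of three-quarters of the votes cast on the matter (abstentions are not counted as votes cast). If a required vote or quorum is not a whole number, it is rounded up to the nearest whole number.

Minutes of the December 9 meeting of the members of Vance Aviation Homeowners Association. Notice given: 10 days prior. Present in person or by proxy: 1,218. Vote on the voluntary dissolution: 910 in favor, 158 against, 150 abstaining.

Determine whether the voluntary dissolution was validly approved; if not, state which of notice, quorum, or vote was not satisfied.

Invalid — quorum requirement not satisfied.

Notice: 10 days given; 10 required. Satisfied.
Quorum: 40% of 3,049 = 1,219.60, rounded up to 1,220; 1,218 present. Not satisfied.
Vote: requires three-fourths of the votes cast (1,218 − 150 abstaining = 1,068); 3/4 of 1068 = 801, so 801 needed; 910 in favor. Satisfied.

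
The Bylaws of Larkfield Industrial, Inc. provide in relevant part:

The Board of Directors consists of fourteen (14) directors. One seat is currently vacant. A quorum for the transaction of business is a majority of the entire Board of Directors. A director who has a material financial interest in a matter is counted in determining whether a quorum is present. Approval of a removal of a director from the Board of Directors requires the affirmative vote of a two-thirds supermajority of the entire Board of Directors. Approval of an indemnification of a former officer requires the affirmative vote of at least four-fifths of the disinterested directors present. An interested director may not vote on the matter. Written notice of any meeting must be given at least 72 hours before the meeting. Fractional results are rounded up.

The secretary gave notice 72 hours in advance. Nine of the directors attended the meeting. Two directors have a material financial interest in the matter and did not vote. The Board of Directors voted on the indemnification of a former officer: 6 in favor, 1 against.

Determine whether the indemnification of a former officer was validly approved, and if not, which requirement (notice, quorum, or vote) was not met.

Valid — all requirements satisfied.

Notice: 72 hours given; 72 required (72 ≥ 72). Satisfied.
Quorum: 9 present (interested directors count toward quorum); quorum is 8. Satisfied.
Vote: the indemnification of a former officer requires four-fifths of the disinterested directors present (9 − 2 = 7). 4/5 of 7 = 5.60, rounded up to 6, so 6 affirmative votes are needed; 6 voted in favor. Satisfied.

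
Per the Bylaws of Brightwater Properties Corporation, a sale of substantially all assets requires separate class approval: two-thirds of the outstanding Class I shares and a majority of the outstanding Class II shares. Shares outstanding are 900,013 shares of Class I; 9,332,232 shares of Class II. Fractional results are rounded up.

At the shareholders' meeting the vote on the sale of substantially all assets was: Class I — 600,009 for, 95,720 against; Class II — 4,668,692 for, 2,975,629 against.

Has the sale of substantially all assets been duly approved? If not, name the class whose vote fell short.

Approved — every class gave the required vote.

Class I: 2/3 of 900013 = 600008.67, rounded up to 600009; 600,009 required, 600,009 in favor — approved.
Class II: a majority of 9332232 is 4666117; 4,666,117 required, 4,668,692 in favor — approved.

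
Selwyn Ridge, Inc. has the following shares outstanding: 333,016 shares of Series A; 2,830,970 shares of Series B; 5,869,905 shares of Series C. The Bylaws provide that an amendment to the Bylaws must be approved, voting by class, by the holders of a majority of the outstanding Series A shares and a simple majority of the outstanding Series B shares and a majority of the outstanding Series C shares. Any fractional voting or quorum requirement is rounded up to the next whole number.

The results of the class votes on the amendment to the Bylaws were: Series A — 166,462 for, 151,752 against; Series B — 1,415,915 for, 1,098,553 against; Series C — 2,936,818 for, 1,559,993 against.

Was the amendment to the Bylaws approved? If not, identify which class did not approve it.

Not approved — the Series A shares did not give the required vote.

Series A: a majority of 333016 is 166509; 166,509 required, 166,462 in favor — not approved.
Series B: a majority of 2830970 is 1415486; 1,415,486 required, 1,415,915 in favor — approved.
Series C: a majority of 5869905 is 2934953; 2,934,953 required, 2,936,818 in favor — approved.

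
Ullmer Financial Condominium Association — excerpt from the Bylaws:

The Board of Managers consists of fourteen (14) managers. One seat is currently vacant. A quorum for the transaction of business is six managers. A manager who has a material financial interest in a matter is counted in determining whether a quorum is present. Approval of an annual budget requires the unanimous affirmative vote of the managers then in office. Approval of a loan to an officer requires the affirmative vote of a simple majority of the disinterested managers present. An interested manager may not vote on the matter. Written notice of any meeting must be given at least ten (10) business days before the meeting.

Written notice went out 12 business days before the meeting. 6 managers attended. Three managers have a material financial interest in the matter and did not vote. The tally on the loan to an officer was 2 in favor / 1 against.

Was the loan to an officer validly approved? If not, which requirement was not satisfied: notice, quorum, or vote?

Valid — all requirements satisfied.

Notice: 12 business days given; 10 required (12 ≥ 10). Satisfied.
Quorum: 6 present (interested managers count toward quorum); quorum is 6. Satisfied.
Vote: the loan to an officer requires a majority of the disinterested managers present (6 − 3 = 3). A majority of 3 is 2, so 2 affirmative votes are needed; 2 voted in favor. Satisfied.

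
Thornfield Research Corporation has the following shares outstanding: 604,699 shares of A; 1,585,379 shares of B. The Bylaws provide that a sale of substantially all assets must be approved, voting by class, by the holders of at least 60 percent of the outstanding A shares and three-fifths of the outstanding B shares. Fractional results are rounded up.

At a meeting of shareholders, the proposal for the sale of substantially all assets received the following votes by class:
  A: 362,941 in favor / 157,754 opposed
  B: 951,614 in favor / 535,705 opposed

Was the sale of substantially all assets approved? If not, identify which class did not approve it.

Approved — every class gave the required vote.

A: 3/5 of 604699 = 362819.40, rounded up to 362820; 362,820 required, 362,941 in favor — approved.
B: 3/5 of 1585379 = 951227.40, rounded up to 951228; 951,228 required, 951,614 in favor — approved.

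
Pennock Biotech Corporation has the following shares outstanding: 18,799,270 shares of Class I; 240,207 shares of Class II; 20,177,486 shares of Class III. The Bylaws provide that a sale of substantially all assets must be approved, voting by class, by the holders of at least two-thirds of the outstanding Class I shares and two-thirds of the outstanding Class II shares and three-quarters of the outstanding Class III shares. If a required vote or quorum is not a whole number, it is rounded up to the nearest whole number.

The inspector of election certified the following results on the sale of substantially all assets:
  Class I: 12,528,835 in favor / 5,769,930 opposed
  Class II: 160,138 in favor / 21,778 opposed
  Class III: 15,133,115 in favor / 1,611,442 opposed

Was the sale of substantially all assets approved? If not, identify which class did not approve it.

Not approved — the Class I shares did not give the required vote.

Class I: 2/3 of 18799270 = 12532846.67, rounded up to 12532847; 12,532,847 required, 12,528,835 in favor — not approved.
Class II: 2/3 of 240207 = 160138; 160,138 required, 160,138 in favor — approved.
Class III: 3/4 of 20177486 = 15133114.50, rounded up to 15133115; 15,133,115 required, 15,133,115 in favor — approved.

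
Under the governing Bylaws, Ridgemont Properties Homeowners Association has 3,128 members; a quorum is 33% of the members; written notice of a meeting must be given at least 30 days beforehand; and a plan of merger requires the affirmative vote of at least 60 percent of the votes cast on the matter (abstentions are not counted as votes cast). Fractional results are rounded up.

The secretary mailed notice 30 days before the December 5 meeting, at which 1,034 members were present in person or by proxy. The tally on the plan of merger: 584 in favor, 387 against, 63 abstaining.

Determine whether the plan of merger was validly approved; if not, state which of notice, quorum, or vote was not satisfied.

Valid — all requirements satisfied.

Notice: 30 days given; 30 required. Satisfied.
Quorum: 33% of 3,128 = 1,032.24, rounded up to 1,033; 1,034 present. Satisfied.
Vote: requires three-fifths of the votes cast (1,034 − 63 abstaining = 971); 3/5 of 971 = 582.60, rounded up to 583, so 583 needed; 584 in favor. Satisfied.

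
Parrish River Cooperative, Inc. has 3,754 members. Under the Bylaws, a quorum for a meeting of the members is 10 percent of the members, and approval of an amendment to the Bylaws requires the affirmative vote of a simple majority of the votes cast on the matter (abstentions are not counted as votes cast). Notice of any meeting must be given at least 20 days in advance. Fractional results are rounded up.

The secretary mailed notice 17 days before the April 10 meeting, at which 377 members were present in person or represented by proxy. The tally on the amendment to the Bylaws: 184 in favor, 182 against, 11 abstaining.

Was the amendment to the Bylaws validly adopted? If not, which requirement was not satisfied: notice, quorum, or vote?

Invalid — notice requirement not satisfied.

Notice: 17 days given; 20 required. Not satisfied.
Quorum: 10% of 3,754 = 375.40, rounded up to 376; 377 present. Satisfied.
Vote: requires a majority of the votes cast (377 − 11 abstaining = 366); a majority of 366 is 184, so 184 needed; 184 in favor. Satisfied.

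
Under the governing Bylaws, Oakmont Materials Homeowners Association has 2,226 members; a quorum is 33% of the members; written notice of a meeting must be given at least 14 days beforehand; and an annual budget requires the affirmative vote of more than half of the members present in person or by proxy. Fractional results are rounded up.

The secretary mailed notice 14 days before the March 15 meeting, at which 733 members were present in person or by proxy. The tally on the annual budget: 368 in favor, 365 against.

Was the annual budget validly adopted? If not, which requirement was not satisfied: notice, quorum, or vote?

Invalid — quorum requirement not satisfied.

Notice: 14 days given; 14 required. Satisfied.
Quorum: 33% of 2,226 = 734.58, rounded up to 735; 733 present. Not satisfied.
Vote: requires a majority of those present (733); a majority of 733 is 367, so 367 needed; 368 in favor. Satisfied.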